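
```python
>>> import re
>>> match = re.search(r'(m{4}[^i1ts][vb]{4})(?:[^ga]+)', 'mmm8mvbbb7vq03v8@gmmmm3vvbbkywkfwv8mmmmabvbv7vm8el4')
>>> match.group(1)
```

'mmmm3vvbb'

Pattern: exactly 4 of a literal 'm', then any character except [i1ts], then exactly 4 of one of [vb] (captured); then one or more of any character except [ga] (non-capturing group).
Unlike `match`, `search` isn't anchored — it looks for the pattern anywhere in the string.
The match spans [18:39] → 'mmmm3vvbbkywkfwv8mmmm'.
Captured: group 1 = 'mmmm3vvbb'.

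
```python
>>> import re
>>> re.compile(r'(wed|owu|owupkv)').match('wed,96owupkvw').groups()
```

The match spans [0:3] → 'wed'.
Captured: group 1 = 'wed'.

('wed',)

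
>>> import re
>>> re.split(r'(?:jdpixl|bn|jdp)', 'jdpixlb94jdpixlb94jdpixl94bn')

Branches in `(...|...)` are attempted left-to-right; the first branch that allows the whole pattern to succeed is taken.
Each match becomes a cut point; 5 segments remain.

['', 'b94', 'b94', '94', '']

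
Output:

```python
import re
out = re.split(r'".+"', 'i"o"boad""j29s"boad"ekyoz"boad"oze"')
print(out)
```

['i', '']

Matches to split on: at [1:35] → '"o"boad""j29s"boad"ekyoz"boad"oze"'.
Each match becomes a cut point; 2 segments remain.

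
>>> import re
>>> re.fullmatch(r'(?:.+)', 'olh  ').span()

(0, 5)

`re.fullmatch` is like wrapping the pattern in `^…$` (in single-line mode).
The match spans [0:5] → 'olh  '.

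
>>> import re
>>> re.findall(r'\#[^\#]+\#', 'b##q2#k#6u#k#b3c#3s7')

['#q2#', '#6u#', '#b3c#']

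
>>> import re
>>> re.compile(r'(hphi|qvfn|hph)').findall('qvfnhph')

['qvfn', 'hph']

Because there's exactly one group, `findall` drops the full match and keeps group 1 from each hit.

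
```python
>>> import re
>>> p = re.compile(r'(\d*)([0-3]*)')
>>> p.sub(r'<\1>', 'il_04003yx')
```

This matches zero or more of a digit (captured); then zero or more of a character in [0-3] (captured).
Matches: at [0:0] → ''; at [1:1] → ''; at [2:2] → ''; at [3:8] → '04003'; at [8:8] → ''; ….
The replacement refers to a captured group, so each match is rewritten using its own captured text.

'<>i<>l<>_<04003><>y<>x<>'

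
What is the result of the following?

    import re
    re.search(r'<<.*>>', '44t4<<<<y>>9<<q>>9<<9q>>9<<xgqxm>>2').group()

`re.search` tries every starting position until one works.
The match spans [4:34] → '<<<<y>>9<<q>>9<<9q>>9<<xgqxm>>'.

'<<<<y>>9<<q>>9<<9q>>9<<xgqxm>>'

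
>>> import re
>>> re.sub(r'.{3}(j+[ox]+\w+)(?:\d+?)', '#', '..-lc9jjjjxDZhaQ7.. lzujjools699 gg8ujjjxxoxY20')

Pattern: exactly 3 of any character; then one or more of a literal 'j', then one or more of one of [ox], then one or more of a word character (captured); then one or more of a digit (lazy) (non-capturing group).
Every occurrence is swapped for '#'.

'..-#.. # g#'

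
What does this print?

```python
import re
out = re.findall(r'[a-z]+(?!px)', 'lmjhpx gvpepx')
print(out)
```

A negative assertion filters positions out without eating any characters.
Since nothing is captured, `findall` lists the 2 matched substrings directly.

['lmjhpx', 'gvpepx']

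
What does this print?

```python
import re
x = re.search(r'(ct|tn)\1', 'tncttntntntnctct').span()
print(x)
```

(4, 8)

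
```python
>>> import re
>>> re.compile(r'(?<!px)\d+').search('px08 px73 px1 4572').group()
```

'8'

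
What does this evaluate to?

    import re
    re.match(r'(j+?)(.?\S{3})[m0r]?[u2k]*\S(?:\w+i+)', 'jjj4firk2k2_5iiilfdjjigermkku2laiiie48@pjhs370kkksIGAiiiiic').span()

(0, 35)

`match` is anchored at position 0; if the pattern doesn't fit there, it returns None.
The match spans [0:35] → 'jjj4firk2k2_5iiilfdjjigermkku2laiii'.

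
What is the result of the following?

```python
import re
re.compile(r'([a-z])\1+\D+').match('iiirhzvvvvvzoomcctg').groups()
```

('i',)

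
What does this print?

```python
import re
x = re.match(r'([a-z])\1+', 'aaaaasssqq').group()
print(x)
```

aaaaa

`\1` is not a pattern — it's the concrete string captured by group 1, re-applied verbatim.
`re.match` only tries the pattern at the start of the string.
The match spans [0:5] → 'aaaaa'.
Captured: group 1 = 'a'.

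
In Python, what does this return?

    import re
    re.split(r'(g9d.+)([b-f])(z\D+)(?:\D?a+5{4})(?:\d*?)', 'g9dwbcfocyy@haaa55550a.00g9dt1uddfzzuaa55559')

Lazy quantifiers expand one character at a time until the remainder of the pattern can match.
With a capturing group present, the delimiter's captured portion is kept in the result list.

['', 'g9dwbcfocyy@haaa55550a.00g9dt1udd', 'f', 'zzua', '9']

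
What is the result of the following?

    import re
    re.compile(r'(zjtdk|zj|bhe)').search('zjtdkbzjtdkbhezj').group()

'zjtdk'

The regex engine tests alternatives in the order written; an earlier branch that matches wins even if a later one would match more.
`re.search` scans for the first position where the pattern succeeds.
The match spans [0:5] → 'zjtdk'.
Captured: group 1 = 'zjtdk'.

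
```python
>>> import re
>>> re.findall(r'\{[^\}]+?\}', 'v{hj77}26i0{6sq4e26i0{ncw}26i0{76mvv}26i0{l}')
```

`findall` yields the raw match text (4 of them) because the pattern has no groups.

['{hj77}', '{6sq4e26i0{ncw}', '{76mvv}', '{l}']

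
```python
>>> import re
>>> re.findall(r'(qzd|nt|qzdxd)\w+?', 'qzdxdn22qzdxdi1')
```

['qzd', 'qzd']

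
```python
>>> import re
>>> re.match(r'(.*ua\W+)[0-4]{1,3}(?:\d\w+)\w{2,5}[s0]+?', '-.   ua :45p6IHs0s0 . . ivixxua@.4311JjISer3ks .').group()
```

'-.   ua :45p6IHs0s0 . . ivixxua@.4311JjISer3ks'

`re.match` only tries the pattern at the start of the string.
The match spans [0:46] → '-.   ua :45p6IHs0s0 . . ivixxua@.4311JjISer3ks'.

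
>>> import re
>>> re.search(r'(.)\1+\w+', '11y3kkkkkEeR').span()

(0, 12)

After group 1 captures some text, `\1` only succeeds where that same text appears again.
`re.search` tries every starting position until one works.
The match spans [0:12] → '11y3kkkkkEeR'.
Captured: group 1 = '1'.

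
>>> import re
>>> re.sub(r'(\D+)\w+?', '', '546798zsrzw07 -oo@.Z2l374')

A non-greedy quantifier consumes as few characters as it can — just enough that the remainder of the pattern still matches from where it stops; whatever follows it matches normally.
Every occurrence is swapped for ''.

'546798774'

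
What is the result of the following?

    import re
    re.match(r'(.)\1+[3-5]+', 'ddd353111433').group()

`\1` is not a pattern — it's the concrete string captured by group 1, re-applied verbatim.
`re.match` won't scan ahead — the pattern has to work from the very first character.
The match spans [0:6] → 'ddd353'.
Captured: group 1 = 'd'.

'ddd353'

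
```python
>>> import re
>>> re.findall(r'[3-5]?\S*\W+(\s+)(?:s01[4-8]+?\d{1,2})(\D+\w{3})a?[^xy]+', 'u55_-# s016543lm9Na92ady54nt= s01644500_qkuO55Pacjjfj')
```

[(' ', 'lm9Na'), (' ', '_qkuO55P')]

With 2 capturing groups, `findall` returns a 2-tuple per match.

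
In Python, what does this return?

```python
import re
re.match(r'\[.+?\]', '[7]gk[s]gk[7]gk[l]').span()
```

`re.match` only tries the pattern at the start of the string.
The match spans [0:3] → '[7]'.

(0, 3)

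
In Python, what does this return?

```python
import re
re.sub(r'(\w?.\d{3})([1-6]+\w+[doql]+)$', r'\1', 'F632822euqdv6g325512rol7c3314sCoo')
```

Pattern: optionally a word character, then any character, then exactly 3 of a digit (captured); then one or more of a character in [1-6], then one or more of a word character, then one or more of one of [doql] (captured); then anchored at the end.
Matches: at [0:33] → 'F632822euqdv6g325512rol7c3314sCoo'.
`\1` in the replacement pulls in group 1's text for each match.

'F6328'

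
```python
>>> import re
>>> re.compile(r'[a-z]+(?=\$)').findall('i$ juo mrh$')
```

['i', 'mrh']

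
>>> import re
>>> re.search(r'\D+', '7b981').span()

This matches one or more of a non-digit.
Unlike `match`, `search` isn't anchored — it looks for the pattern anywhere in the string.
The match spans [1:2] → 'b'.

(1, 2)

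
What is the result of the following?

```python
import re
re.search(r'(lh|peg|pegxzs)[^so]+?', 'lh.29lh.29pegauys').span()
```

The match spans [0:3] → 'lh.'.

(0, 3)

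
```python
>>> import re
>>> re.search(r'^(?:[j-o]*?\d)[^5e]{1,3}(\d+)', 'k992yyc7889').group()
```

Pattern: anchored at the start of the string; then zero or more of a character in [j-o] (lazy), then a digit (non-capturing group); then 1 to 3 of any character except [5e]; then one or more of a digit (captured).
The match spans [0:4] → 'k992'.

'k992'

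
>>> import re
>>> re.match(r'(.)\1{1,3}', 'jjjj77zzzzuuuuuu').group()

With `match`, the pattern is implicitly anchored at the beginning.
The match spans [0:4] → 'jjjj'.

'jjjj'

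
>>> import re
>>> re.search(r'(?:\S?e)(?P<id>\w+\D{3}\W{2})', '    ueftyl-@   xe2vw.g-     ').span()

(4, 15)

The match spans [4:15] → 'ueftyl-@   '.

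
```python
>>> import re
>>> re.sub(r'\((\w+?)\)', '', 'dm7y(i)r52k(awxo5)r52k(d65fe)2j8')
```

'dm7yr52kr52k2j8'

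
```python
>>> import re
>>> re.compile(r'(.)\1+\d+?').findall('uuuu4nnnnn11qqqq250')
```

['u', 'n', 'q']

The backreference `\1` re-matches whatever the first group consumed, character for character.
Matches: at [0:5] match 'uuuu4', group 1 = 'u'; at [5:11] match 'nnnnn1', group 1 = 'n'; at [12:17] match 'qqqq2', group 1 = 'q'.
One capturing group, so `findall` returns just the captured substring from each match — 3 in all.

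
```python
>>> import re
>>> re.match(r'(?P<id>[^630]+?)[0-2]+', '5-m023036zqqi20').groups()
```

('5-m',)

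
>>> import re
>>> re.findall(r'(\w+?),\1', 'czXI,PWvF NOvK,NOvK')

`\1` has to match the exact text group 1 already captured.
Matches: at [10:19] match 'NOvK,NOvK', group 1 = 'NOvK'.
With a single group, `findall` returns only what that group captured — 1 item.

['NOvK']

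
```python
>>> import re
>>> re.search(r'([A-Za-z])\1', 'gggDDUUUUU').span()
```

A backreference is literal: `\1` must see the identical characters the first group matched.
The match spans [0:2] → 'gg'.

(0, 2)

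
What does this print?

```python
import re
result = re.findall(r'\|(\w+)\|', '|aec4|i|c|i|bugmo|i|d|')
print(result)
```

['aec4', 'c', 'bugmo', 'd']

Matches: at [0:6] match '|aec4|', group 1 = 'aec4'; at [7:10] match '|c|', group 1 = 'c'; at [11:18] match '|bugmo|', group 1 = 'bugmo'; at [19:22] match '|d|', group 1 = 'd'.
With a single group, `findall` returns only what that group captured — 4 items.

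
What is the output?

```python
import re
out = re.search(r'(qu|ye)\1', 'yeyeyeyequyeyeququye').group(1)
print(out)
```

The backreference `\1` re-matches whatever the first group consumed, character for character.
`re.search` scans for the first position where the pattern succeeds.
The match spans [0:4] → 'yeye'.
Captured: group 1 = 'ye'.

ye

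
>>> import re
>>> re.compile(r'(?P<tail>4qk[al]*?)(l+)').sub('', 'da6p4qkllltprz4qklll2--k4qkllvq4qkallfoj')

This matches the literal '4qk', then zero or more of one of [al] (lazy) (captured as 'tail'); then one or more of a literal 'l' (captured).
Matches: at [4:10] → '4qklll'; at [14:20] → '4qklll'; at [24:29] → '4qkll'; at [31:37] → '4qkall'.
Every occurrence is swapped for ''.

'da6ptprz2--kvqfoj'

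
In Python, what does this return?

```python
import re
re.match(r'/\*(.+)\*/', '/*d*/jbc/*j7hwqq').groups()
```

('d',)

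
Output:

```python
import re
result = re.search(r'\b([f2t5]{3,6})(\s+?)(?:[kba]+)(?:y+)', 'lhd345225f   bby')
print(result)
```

Pattern: a word boundary (`\b`, zero-width); then 3 to 6 of one of [f2t5] (captured); then one or more of whitespace (lazy) (captured); then one or more of one of [kba] (non-capturing group); then one or more of a literal 'y' (non-capturing group).
`search` walks the string left to right and returns the first match it finds.
Here the pattern never matches, so the call returns None.

None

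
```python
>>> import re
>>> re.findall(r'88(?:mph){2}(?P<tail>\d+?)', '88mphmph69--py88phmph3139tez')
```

['6']

Because the quantifier is non-greedy, it stops expanding at the earliest point where the rest of the pattern can succeed.
With a single group, `findall` returns only what that group captured — 1 item.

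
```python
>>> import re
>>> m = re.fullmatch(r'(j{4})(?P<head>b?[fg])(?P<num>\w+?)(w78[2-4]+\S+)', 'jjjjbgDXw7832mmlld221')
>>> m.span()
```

(0, 21)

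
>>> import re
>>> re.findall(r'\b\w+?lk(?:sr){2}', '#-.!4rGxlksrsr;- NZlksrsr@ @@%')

['4rGxlksrsr', 'NZlksrsr']

Pattern: a word boundary (`\b`, zero-width); then one or more of a word character (lazy); then the literal 'lk', then the literal 'sr' repeated 2 times.
Scanning left to right: at [4:14] → '4rGxlksrsr'; at [17:25] → 'NZlksrsr'.
No capturing groups, so `findall` returns the 2 full match strings.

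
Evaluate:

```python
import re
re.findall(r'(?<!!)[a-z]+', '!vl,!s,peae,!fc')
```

Because the assertion is negative and zero-width, positions next to the forbidden text are skipped.
Since nothing is captured, `findall` lists the 3 matched substrings directly.

['l', 'peae', 'c']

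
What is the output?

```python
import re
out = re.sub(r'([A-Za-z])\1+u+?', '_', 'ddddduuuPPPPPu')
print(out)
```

`\1` is not a pattern — it's the concrete string captured by group 1, re-applied verbatim.
Each match is replaced by '_'.

_uu_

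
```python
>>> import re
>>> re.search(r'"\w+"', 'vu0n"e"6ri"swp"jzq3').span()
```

(4, 7)

`search` walks the string left to right and returns the first match it finds.
The match spans [4:7] → '"e"'.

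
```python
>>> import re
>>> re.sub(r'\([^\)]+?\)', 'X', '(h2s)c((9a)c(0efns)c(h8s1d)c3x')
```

Matches: at [0:5] → '(h2s)'; at [6:11] → '((9a)'; at [12:19] → '(0efns)'; at [20:27] → '(h8s1d)'.
Each match is replaced by 'X'.

'XcXcXcXc3x'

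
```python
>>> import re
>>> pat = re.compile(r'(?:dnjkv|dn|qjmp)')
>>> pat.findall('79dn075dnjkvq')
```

['dn', 'dnjkv']

Alternation tries branches left to right and keeps the first one that lets the overall match succeed at that position.
Scanning left to right: at [2:4] → 'dn'; at [7:12] → 'dnjkv'.
No capturing groups, so `findall` returns the 2 full match strings.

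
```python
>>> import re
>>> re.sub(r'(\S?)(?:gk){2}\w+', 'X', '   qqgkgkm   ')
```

'   qX   '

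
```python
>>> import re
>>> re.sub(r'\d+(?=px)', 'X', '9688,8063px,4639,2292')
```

'9688,Xpx,4639,2292'

The `(?=…)`/`(?<=…)` assertion just peeks at neighbouring text; it doesn't advance the match position.
Matches: at [5:9] → '8063'.
Every occurrence is swapped for 'X'.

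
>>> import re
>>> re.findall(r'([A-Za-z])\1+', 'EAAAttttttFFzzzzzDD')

`\1` has to match the exact text group 1 already captured.
One capturing group, so `findall` returns just the captured substring from each match — 5 in all.

['A', 't', 'F', 'z', 'D']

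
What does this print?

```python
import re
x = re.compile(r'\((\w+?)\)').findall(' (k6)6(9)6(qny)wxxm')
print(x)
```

Because there's exactly one group, `findall` drops the full match and keeps group 1 from each hit.

['k6', '9', 'qny']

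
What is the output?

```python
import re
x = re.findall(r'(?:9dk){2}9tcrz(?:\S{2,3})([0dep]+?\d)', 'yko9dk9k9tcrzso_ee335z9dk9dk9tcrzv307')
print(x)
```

Because there's exactly one group, `findall` drops the full match and keeps group 1 from the one hit.

['07']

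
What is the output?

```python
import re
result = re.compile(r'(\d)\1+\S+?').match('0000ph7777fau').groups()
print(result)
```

`\1` has to match the exact text group 1 already captured.
`re.match` only tries the pattern at the start of the string.
The match spans [0:5] → '0000p'.
Captured: group 1 = '0'.

('0',)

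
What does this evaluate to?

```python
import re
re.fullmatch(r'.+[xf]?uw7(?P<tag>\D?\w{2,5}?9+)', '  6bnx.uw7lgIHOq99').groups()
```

The pattern matches one or more of any character, then optionally one of [xf], then the literal 'uw7'; then optionally a non-digit, then 2 to 5 of a word character (lazy), then one or more of the literal '9' (captured as 'tag').
For `fullmatch`, every character of the input must be accounted for by the pattern.
The match spans [0:18] → '  6bnx.uw7lgIHOq99'.
Captured: group 1 = 'lgIHOq99'.

('lgIHOq99',)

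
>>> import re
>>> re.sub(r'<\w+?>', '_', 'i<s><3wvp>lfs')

'i__lfs'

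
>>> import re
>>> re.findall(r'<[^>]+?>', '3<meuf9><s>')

Matches: at [1:8] → '<meuf9>'; at [8:11] → '<s>'.
No capturing groups, so `findall` returns the 2 full match strings.

['<meuf9>', '<s>']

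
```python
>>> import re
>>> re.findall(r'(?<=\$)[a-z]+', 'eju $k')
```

['k']

Because the assertion is zero-width, the text it checks is not consumed and won't appear in the result.
`findall` yields the raw match text (1 of them) because the pattern has no groups.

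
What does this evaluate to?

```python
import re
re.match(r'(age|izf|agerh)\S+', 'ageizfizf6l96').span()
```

(0, 13)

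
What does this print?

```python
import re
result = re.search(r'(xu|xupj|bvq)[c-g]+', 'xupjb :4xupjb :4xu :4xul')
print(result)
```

None

Here nothing in the string fits, so the call returns None.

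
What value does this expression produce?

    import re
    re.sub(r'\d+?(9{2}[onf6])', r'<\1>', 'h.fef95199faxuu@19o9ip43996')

Pattern: one or more of a digit (lazy); then exactly 2 of the literal '9', then one of [onf6] (captured).
`\1` in the replacement pulls in group 1's text for each match.

'h.fef<99f>axuu@19o9ip<996>'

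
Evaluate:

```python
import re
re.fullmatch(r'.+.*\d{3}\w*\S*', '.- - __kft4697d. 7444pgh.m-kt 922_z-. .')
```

None

Pattern: one or more of any character; then zero or more of any character, then exactly 3 of a digit, then zero or more of a word character; then zero or more of a non-whitespace character.
`fullmatch` succeeds only if the pattern covers the string from start to end.
Here the pattern can't cover the whole string, so the call returns None.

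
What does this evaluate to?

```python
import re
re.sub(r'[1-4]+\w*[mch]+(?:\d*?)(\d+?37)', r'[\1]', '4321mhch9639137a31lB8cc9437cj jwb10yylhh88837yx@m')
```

This matches one or more of a character in [1-4], then zero or more of a word character, then one or more of one of [mch]; then zero or more of a digit (lazy) (non-capturing group); then one or more of a digit (lazy), then the literal '37' (captured).
Lazy quantifiers expand one character at a time until the remainder of the pattern can match.
Matches: at [0:27] → '4321mhch9639137a31lB8cc9437'; at [33:45] → '10yylhh88837'.
Each match is replaced using the text its own group 1 captured.

'[9437]cj jwb[88837]yx@m'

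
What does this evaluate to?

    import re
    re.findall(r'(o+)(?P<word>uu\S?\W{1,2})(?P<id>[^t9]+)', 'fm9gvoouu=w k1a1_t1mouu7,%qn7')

[('oo', 'uu=', 'w k1a1_'), ('o', 'uu7,%', 'qn7')]

This matches one or more of a literal 'o' (captured); then the literal 'uu', then optionally a non-whitespace character, then 1 to 2 of a non-word character (captured as 'word'); then one or more of any character except [t9] (captured as 'id').
Walking the string: at [5:17] match 'oouu=w k1a1_', groups = ('oo', 'uu=', 'w k1a1_'); at [20:29] match 'ouu7,%qn7', groups = ('o', 'uu7,%', 'qn7').
With 3 capturing groups, `findall` returns a 3-tuple per match.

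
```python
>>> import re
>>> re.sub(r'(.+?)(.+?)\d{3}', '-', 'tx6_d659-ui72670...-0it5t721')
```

'---'

A non-greedy quantifier consumes as few characters as it can — just enough that the remainder of the pattern still matches from where it stops; whatever follows it matches normally.
Every occurrence is swapped for '-'.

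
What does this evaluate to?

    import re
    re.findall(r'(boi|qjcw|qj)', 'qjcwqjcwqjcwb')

Alternation tries branches left to right and keeps the first one that lets the overall match succeed at that position.
Walking the string: at [0:4] match 'qjcw', group 1 = 'qjcw'; at [4:8] match 'qjcw', group 1 = 'qjcw'; at [8:12] match 'qjcw', group 1 = 'qjcw'.
`findall` collects group 1 from each match (3 total).

['qjcw', 'qjcw', 'qjcw']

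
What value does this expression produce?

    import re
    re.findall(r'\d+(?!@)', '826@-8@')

The negative lookaround is zero-width — it rules out positions where the adjacent text would match, without consuming anything.
`findall` yields the raw match text (1 of them) because the pattern has no groups.

['82']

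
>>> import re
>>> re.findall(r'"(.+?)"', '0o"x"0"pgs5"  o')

A non-greedy quantifier consumes as few characters as it can — just enough that the remainder of the pattern still matches from where it stops; whatever follows it matches normally.
Matches: at [2:5] match '"x"', group 1 = 'x'; at [6:12] match '"pgs5"', group 1 = 'pgs5'.
With a single group, `findall` returns only what that group captured — 2 items.

['x', 'pgs5']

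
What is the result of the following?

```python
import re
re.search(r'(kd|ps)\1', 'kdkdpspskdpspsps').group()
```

'kdkd'

A backreference is literal: `\1` must see the identical characters the first group matched.
The match spans [0:4] → 'kdkd'.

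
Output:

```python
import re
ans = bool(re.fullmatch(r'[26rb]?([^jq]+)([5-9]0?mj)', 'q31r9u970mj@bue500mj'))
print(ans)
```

Pattern: optionally one of [26rb]; then one or more of any character except [jq] (captured); then a character in [5-9], then optionally the literal '0', then the literal 'mj' (captured).
`re.fullmatch` requires the pattern to consume the entire string.
Here there's no way to consume every character, so the call returns None, and `bool(None)` is False.

False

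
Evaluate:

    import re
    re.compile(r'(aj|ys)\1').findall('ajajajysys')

['aj', 'ys']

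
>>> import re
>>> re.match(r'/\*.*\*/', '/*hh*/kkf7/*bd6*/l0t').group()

'/*hh*/kkf7/*bd6*/'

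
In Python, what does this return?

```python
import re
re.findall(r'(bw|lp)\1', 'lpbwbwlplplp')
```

['bw', 'lp']

After group 1 captures some text, `\1` only succeeds where that same text appears again.
Walking the string: at [2:6] match 'bwbw', group 1 = 'bw'; at [6:10] match 'lplp', group 1 = 'lp'.
With a single group, `findall` returns only what that group captured — 2 items.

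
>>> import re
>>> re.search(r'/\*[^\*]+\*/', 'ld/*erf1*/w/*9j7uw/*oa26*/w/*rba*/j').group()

'/*erf1*/'

`re.search` scans for the first position where the pattern succeeds.
The match spans [2:10] → '/*erf1*/'.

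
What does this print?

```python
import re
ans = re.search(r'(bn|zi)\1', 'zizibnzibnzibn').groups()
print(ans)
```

('zi',)

`\1` is not a pattern — it's the concrete string captured by group 1, re-applied verbatim.
`search` walks the string left to right and returns the first match it finds.
The match spans [0:4] → 'zizi'.
Captured: group 1 = 'zi'.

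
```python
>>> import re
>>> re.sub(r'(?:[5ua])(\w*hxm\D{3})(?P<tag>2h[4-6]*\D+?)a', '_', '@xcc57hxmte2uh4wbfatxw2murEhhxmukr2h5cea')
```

This matches one of [5ua] (non-capturing group); then zero or more of a word character, then the literal 'hxm', then exactly 3 of a non-digit (captured); then the literal '2h', then zero or more of a character in [4-6], then one or more of a non-digit (lazy) (captured as 'tag'); then a literal 'a'.
Matches: at [4:40] → '57hxmte2uh4wbfatxw2murEhhxmukr2h5cea'.
Every occurrence is swapped for '_'.

'@xcc_'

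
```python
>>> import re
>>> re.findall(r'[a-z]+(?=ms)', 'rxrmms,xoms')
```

['rxrm', 'xo']

The `(?=…)`/`(?<=…)` assertion just peeks at neighbouring text; it doesn't advance the match position.
Scanning left to right: at [0:4] → 'rxrm'; at [7:9] → 'xo'.
No capturing groups, so `findall` returns the 2 full match strings.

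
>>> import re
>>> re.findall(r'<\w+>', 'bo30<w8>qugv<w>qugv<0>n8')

['<w8>', '<w>', '<0>']

No capturing groups, so `findall` returns the 3 full match strings.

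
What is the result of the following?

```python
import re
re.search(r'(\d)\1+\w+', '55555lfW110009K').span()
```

(0, 15)

`\1` is not a pattern — it's the concrete string captured by group 1, re-applied verbatim.
`search` walks the string left to right and returns the first match it finds.
The match spans [0:15] → '55555lfW110009K'.
Captured: group 1 = '5'.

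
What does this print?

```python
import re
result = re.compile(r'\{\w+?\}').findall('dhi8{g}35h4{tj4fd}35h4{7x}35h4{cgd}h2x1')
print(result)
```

Scanning left to right: at [4:7] → '{g}'; at [11:18] → '{tj4fd}'; at [22:26] → '{7x}'; at [30:35] → '{cgd}'.
Since nothing is captured, `findall` lists the 4 matched substrings directly.

['{g}', '{tj4fd}', '{7x}', '{cgd}']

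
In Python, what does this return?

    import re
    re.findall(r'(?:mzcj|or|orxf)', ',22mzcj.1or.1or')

['mzcj', 'or', 'or']

Since nothing is captured, `findall` lists the 3 matched substrings directly.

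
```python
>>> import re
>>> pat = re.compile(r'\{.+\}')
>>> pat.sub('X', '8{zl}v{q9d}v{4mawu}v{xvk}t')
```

'8Xt'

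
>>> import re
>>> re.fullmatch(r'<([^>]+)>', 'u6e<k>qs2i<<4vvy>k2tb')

None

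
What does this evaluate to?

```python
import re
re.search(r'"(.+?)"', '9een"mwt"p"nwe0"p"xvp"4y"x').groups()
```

('mwt',)

The match spans [4:9] → '"mwt"'.
Captured: group 1 = 'mwt'.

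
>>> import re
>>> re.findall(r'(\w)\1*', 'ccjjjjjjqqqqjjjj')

`\1` is not a pattern — it's the concrete string captured by group 1, re-applied verbatim.
Matches: at [0:2] match 'cc', group 1 = 'c'; at [2:8] match 'jjjjjj', group 1 = 'j'; at [8:12] match 'qqqq', group 1 = 'q'; at [12:16] match 'jjjj', group 1 = 'j'.
With a single group, `findall` returns only what that group captured — 4 items.

['c', 'j', 'q', 'j']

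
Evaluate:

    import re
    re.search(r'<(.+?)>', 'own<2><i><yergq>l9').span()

(3, 6)

`search` walks the string left to right and returns the first match it finds.
The match spans [3:6] → '<2>'.
Captured: group 1 = '2'.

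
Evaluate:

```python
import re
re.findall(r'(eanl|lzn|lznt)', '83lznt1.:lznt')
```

['lzn', 'lzn']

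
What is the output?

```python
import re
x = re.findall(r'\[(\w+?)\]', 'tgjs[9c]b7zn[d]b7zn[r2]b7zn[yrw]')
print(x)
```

['9c', 'd', 'r2', 'yrw']

Matches: at [4:8] match '[9c]', group 1 = '9c'; at [12:15] match '[d]', group 1 = 'd'; at [19:23] match '[r2]', group 1 = 'r2'; at [27:32] match '[yrw]', group 1 = 'yrw'.
`findall` collects group 1 from each match (4 total).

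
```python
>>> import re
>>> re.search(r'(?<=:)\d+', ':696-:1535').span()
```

Because the assertion is zero-width, the text it checks is not consumed and won't appear in the result.
`re.search` scans for the first position where the pattern succeeds.
The match spans [1:4] → '696'.

(1, 4)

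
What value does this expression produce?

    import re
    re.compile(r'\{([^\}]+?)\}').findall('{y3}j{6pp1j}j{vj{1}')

Scanning left to right: at [0:4] match '{y3}', group 1 = 'y3'; at [5:12] match '{6pp1j}', group 1 = '6pp1j'; at [13:19] match '{vj{1}', group 1 = 'vj{1'.
One capturing group, so `findall` returns just the captured substring from each match — 3 in all.

['y3', '6pp1j', 'vj{1']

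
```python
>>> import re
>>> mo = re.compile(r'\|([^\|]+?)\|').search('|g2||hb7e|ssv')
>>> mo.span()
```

(0, 4)

The match spans [0:4] → '|g2|'.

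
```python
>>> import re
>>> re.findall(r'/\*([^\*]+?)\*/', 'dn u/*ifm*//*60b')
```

Because there's exactly one group, `findall` drops the full match and keeps group 1 from the one hit.

['ifm']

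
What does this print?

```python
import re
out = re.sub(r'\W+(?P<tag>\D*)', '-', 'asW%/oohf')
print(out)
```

This matches one or more of a non-word character; then zero or more of a non-digit (captured as 'tag').
`sub` substitutes '-' at each match site.

asW-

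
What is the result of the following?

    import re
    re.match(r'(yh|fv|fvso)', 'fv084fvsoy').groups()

('fv',)

The match spans [0:2] → 'fv'.
Captured: group 1 = 'fv'.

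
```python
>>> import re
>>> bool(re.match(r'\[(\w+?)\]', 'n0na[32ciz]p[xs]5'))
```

With `match`, the pattern is implicitly anchored at the beginning.
Here position 0 doesn't satisfy it, so the call returns None, and `bool(None)` is False.

False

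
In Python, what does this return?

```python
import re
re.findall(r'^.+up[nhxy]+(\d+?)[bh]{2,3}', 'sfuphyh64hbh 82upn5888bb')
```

One capturing group, so `findall` returns just the captured substring from the one match — 1 in all.

['5888']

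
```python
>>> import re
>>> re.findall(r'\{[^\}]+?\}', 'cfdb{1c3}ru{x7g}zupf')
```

['{1c3}', '{x7g}']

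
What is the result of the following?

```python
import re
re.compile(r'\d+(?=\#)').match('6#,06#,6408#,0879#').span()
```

The `(?=…)`/`(?<=…)` assertion just peeks at neighbouring text; it doesn't advance the match position.
`re.match` only tries the pattern at the start of the string.
The match spans [0:1] → '6'.

(0, 1)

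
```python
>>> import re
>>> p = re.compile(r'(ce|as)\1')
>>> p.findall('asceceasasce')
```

['ce', 'as']

`\1` is not a pattern — it's the concrete string captured by group 1, re-applied verbatim.
Matches: at [2:6] match 'cece', group 1 = 'ce'; at [6:10] match 'asas', group 1 = 'as'.
With a single group, `findall` returns only what that group captured — 2 items.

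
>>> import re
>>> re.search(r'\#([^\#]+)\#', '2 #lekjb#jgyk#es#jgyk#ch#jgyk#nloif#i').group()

`re.search` tries every starting position until one works.
The match spans [2:9] → '#lekjb#'.
Captured: group 1 = 'lekjb'.

'#lekjb#'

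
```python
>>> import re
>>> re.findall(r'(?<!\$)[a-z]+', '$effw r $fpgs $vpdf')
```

Because the assertion is negative and zero-width, positions next to the forbidden text are skipped.
With no groups in the pattern, `findall` gives back each whole match — 4 here.

['ffw', 'r', 'pgs', 'pdf']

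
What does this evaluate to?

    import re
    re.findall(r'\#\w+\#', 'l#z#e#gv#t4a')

['#z#', '#gv#']

Since nothing is captured, `findall` lists the 2 matched substrings directly.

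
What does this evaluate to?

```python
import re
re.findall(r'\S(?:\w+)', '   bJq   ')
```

The pattern matches a non-whitespace character; then one or more of a word character (non-capturing group).
Matches: at [3:6] → 'bJq'.
No capturing groups, so `findall` returns the 1 full match string.

['bJq']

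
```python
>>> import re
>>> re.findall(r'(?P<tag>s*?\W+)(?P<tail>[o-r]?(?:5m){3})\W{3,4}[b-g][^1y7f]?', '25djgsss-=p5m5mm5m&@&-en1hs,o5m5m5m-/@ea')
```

[('s,', 'o5m5m5m')]

This matches zero or more of the literal 's' (lazy), then one or more of a non-word character (captured as 'tag'); then optionally a character in [o-r], then the literal '5m' repeated 3 times (captured as 'tail'); then 3 to 4 of a non-word character, then a character in [b-g], then optionally any character except [1y7f].
Multiple groups make `findall` return tuples — one 2-tuple for the one match.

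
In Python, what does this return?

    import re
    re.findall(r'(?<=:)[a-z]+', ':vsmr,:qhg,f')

['vsmr', 'qhg']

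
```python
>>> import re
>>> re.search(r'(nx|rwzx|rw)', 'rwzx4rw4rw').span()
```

Alternation tries branches left to right and keeps the first one that lets the overall match succeed at that position.
The match spans [0:4] → 'rwzx'.

(0, 4)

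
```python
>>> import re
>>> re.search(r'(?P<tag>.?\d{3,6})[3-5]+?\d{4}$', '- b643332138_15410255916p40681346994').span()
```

(24, 36)

This matches optionally any character, then 3 to 6 of a digit (captured as 'tag'); then one or more of a character in [3-5] (lazy), then exactly 4 of a digit; then anchored at the end.
`re.search` scans for the first position where the pattern succeeds.
The match spans [24:36] → 'p40681346994'.
Captured: group 1 = 'p406813'.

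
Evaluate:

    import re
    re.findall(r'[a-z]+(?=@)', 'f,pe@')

['pe']

The `(?=…)`/`(?<=…)` assertion just peeks at neighbouring text; it doesn't advance the match position.
Since nothing is captured, `findall` lists the 1 matched substring directly.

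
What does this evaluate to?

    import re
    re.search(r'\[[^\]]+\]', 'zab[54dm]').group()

'[54dm]'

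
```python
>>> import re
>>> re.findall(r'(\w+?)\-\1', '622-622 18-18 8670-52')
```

['622', '18']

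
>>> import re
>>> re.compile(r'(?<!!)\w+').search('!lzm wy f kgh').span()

The negative lookaround is zero-width — it rules out positions where the adjacent text would match, without consuming anything.
`re.search` tries every starting position until one works.
The match spans [2:4] → 'zm'.

(2, 4)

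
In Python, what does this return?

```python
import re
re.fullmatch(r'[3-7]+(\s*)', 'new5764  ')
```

None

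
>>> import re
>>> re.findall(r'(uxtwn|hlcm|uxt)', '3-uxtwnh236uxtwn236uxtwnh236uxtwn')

['uxtwn', 'uxtwn', 'uxtwn', 'uxtwn']

`|` is ordered: at each position the engine commits to the first alternative that works.
Walking the string: at [2:7] match 'uxtwn', group 1 = 'uxtwn'; at [11:16] match 'uxtwn', group 1 = 'uxtwn'; at [19:24] match 'uxtwn', group 1 = 'uxtwn'; at [28:33] match 'uxtwn', group 1 = 'uxtwn'.
With a single group, `findall` returns only what that group captured — 4 items.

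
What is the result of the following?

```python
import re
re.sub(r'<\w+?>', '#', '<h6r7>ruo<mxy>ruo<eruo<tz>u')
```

'#ruo#ruo<eruo#u'

Matches: at [0:6] → '<h6r7>'; at [9:14] → '<mxy>'; at [22:26] → '<tz>'.
Each match is replaced by '#'.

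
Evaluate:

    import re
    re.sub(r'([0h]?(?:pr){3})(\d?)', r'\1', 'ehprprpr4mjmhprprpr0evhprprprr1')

'ehprprprmjmhprprprevhprprprr1'

Each match is replaced using the text its own group 1 captured.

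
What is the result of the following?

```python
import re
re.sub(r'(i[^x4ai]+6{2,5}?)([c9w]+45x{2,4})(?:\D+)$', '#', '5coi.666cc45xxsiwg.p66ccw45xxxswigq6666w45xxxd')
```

Every occurrence is swapped for '#'.

'5coi.666cc45xxsiwg.p66ccw45xxxsw#'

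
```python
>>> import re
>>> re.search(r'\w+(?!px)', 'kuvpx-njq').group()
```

'kuvpx'

Because the assertion is negative and zero-width, positions next to the forbidden text are skipped.
`re.search` scans for the first position where the pattern succeeds.
The match spans [0:5] → 'kuvpx'.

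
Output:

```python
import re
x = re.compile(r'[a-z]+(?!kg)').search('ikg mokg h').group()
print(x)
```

Because the assertion is negative and zero-width, positions next to the forbidden text are skipped.
The match spans [0:3] → 'ikg'.

ikg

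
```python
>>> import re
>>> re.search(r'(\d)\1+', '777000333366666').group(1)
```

The backreference `\1` re-matches whatever the first group consumed, character for character.
Unlike `match`, `search` isn't anchored — it looks for the pattern anywhere in the string.
The match spans [0:3] → '777'.
Captured: group 1 = '7'.

'7'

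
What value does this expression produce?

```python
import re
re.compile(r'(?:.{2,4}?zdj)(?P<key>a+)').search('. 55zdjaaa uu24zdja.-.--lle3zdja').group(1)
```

'aaa'

The pattern matches 2 to 4 of any character (lazy), then the literal 'zdj' (non-capturing group); then one or more of a literal 'a' (captured as 'key').
`search` walks the string left to right and returns the first match it finds.
The match spans [0:10] → '. 55zdjaaa'.
Captured: group 1 = 'aaa'.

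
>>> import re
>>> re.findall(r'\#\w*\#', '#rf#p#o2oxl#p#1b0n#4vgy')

Since nothing is captured, `findall` lists the 3 matched substrings directly.

['#rf#', '#o2oxl#', '#1b0n#']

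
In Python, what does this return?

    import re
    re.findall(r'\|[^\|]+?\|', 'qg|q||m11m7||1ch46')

['|q|', '|m11m7|']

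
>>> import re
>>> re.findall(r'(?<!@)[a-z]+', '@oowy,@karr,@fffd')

`(?!…)`/`(?<!…)` only lets a position through if the neighbouring text does NOT match; no characters are consumed.
With no groups in the pattern, `findall` gives back each whole match — 3 here.

['owy', 'arr', 'ffd']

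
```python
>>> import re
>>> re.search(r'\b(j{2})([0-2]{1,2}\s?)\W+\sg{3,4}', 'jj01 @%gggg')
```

None

The pattern matches a word boundary (`\b`, zero-width); then exactly 2 of a literal 'j' (captured); then 1 to 2 of a character in [0-2], then optionally whitespace (captured); then one or more of a non-word character; then whitespace, then 3 to 4 of a literal 'g'.
`re.search` scans for the first position where the pattern succeeds.
Here no position works, so the call returns None.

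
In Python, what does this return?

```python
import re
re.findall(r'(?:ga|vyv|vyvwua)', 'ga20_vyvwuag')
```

The regex engine tests alternatives in the order written; an earlier branch that matches wins even if a later one would match more.
Since nothing is captured, `findall` lists the 2 matched substrings directly.

['ga', 'vyv']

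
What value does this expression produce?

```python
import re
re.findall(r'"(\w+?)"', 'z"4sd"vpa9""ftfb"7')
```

['4sd', 'ftfb']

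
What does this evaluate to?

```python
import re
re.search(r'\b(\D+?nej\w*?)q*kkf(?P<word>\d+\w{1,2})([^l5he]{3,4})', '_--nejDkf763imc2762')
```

None

The pattern matches a word boundary (`\b`, zero-width); then one or more of a non-digit (lazy), then the literal 'nej', then zero or more of a word character (lazy) (captured); then zero or more of a literal 'q', then the literal 'kkf'; then one or more of a digit, then 1 to 2 of a word character (captured as 'word'); then 3 to 4 of any character except [l5he] (captured).
`re.search` scans for the first position where the pattern succeeds.
Here no position works, so the call returns None.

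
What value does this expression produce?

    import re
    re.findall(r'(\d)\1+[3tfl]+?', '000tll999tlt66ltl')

`\1` has to match the exact text group 1 already captured.
Because there's exactly one group, `findall` drops the full match and keeps group 1 from each hit.

['0', '9', '6']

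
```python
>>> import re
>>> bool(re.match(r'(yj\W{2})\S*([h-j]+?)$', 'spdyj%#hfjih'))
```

`re.match` won't scan ahead — the pattern has to work from the very first character.
Here the pattern fails at index 0, so the call returns None, and `bool(None)` is False.

False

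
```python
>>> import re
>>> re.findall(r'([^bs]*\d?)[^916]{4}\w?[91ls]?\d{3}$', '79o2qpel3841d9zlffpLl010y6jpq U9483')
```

['79o2qpel3841d9zlffpLl010y6j']

`findall` collects group 1 from the one match (1 total).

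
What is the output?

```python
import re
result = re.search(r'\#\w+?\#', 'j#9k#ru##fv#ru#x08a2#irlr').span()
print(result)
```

(1, 5)

Unlike `match`, `search` isn't anchored — it looks for the pattern anywhere in the string.
The match spans [1:5] → '#9k#'.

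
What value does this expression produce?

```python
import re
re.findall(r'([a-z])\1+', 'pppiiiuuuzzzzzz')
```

['p', 'i', 'u', 'z']

`\1` is not a pattern — it's the concrete string captured by group 1, re-applied verbatim.
Matches: at [0:3] match 'ppp', group 1 = 'p'; at [3:6] match 'iii', group 1 = 'i'; at [6:9] match 'uuu', group 1 = 'u'; at [9:15] match 'zzzzzz', group 1 = 'z'.
With a single group, `findall` returns only what that group captured — 4 items.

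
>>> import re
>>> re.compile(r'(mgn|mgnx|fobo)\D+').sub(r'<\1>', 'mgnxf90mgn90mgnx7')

'<mgn>90mgn90<mgn>7'

Alternation tries branches left to right and keeps the first one that lets the overall match succeed at that position.
Matches: at [0:5] → 'mgnxf'; at [12:16] → 'mgnx'.
The replacement refers to a captured group, so each match is rewritten using its own captured text.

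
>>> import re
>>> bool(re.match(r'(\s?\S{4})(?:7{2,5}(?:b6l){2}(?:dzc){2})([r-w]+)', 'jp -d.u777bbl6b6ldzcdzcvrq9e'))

Pattern: optionally whitespace, then exactly 4 of a non-whitespace character (captured); then 2 to 5 of the literal '7', then the literal 'b6l' repeated 2 times, then the literal 'dzc' repeated 2 times (non-capturing group); then one or more of a character in [r-w] (captured).
`re.match` only tries the pattern at the start of the string.
Here the string doesn't start with a match, so the call returns None, and `bool(None)` is False.

False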